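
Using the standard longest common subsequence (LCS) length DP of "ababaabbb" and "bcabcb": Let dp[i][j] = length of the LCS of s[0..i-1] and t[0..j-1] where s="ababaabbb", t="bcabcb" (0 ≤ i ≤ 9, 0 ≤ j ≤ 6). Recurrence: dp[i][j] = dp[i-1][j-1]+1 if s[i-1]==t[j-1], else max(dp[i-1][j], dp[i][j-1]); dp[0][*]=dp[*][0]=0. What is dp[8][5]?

3

   ''  b  c  a  b  c  b
''  0  0  0  0  0  0  0
 a  0  0  0  1  1  1  1
 b  0  1  1  1  2  2  2
 a  0  1  1  2  2  2  2
 b  0  1  1  2  3  3  3
 a  0  1  1  2  3  3  3
 a  0  1  1  2  3  3  3
 b  0  1  1  2  3  3  4
 b  0  1  1  2  3  3  4
 b  0  1  1  2  3  3  4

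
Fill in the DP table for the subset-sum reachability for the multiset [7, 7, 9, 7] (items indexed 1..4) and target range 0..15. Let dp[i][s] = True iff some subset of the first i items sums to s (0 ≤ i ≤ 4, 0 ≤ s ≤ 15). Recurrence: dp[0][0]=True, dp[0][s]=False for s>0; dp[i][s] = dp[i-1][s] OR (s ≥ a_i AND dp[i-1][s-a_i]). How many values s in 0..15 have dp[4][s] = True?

4

i\s   0   1   2   3   4   5   6   7   8   9  10  11  12  13  14  15
  0   T   F   F   F   F   F   F   F   F   F   F   F   F   F   F   F
  1   T   F   F   F   F   F   F   T   F   F   F   F   F   F   F   F
  2   T   F   F   F   F   F   F   T   F   F   F   F   F   F   T   F
  3   T   F   F   F   F   F   F   T   F   T   F   F   F   F   T   F
  4   T   F   F   F   F   F   F   T   F   T   F   F   F   F   T   F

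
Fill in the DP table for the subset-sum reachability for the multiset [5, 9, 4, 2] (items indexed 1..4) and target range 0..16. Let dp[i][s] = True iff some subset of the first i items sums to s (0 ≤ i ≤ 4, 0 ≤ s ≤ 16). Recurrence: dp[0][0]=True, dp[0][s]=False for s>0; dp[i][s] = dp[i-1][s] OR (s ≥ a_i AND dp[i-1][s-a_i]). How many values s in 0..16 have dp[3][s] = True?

6

i\s   0   1   2   3   4   5   6   7   8   9  10  11  12  13  14  15  16
  0   T   F   F   F   F   F   F   F   F   F   F   F   F   F   F   F   F
  1   T   F   F   F   F   T   F   F   F   F   F   F   F   F   F   F   F
  2   T   F   F   F   F   T   F   F   F   T   F   F   F   F   T   F   F
  3   T   F   F   F   T   T   F   F   F   T   F   F   F   T   T   F   F
  4   T   F   T   F   T   T   T   T   F   T   F   T   F   T   T   T   T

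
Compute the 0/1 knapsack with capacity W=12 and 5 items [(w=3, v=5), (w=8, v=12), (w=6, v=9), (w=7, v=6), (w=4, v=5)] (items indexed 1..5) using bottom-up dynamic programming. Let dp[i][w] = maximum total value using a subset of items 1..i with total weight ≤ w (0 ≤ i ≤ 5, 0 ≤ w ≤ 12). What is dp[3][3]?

i\w   0   1   2   3   4   5   6   7   8   9  10  11  12
  0   0   0   0   0   0   0   0   0   0   0   0   0   0
  1   0   0   0   5   5   5   5   5   5   5   5   5   5
  2   0   0   0   5   5   5   5   5  12  12  12  17  17
  3   0   0   0   5   5   5   9   9  12  14  14  17  17
  4   0   0   0   5   5   5   9   9  12  14  14  17  17
  5   0   0   0   5   5   5   9  10  12  14  14  17  17

5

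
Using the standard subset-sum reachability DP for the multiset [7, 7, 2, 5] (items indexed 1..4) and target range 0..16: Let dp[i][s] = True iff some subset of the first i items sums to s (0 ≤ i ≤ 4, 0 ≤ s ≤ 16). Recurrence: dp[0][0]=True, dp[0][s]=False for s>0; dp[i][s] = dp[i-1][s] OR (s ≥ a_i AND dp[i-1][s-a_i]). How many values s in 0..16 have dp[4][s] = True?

8

i\s   0   1   2   3   4   5   6   7   8   9  10  11  12  13  14  15  16
  0   T   F   F   F   F   F   F   F   F   F   F   F   F   F   F   F   F
  1   T   F   F   F   F   F   F   T   F   F   F   F   F   F   F   F   F
  2   T   F   F   F   F   F   F   T   F   F   F   F   F   F   T   F   F
  3   T   F   T   F   F   F   F   T   F   T   F   F   F   F   T   F   T
  4   T   F   T   F   F   T   F   T   F   T   F   F   T   F   T   F   T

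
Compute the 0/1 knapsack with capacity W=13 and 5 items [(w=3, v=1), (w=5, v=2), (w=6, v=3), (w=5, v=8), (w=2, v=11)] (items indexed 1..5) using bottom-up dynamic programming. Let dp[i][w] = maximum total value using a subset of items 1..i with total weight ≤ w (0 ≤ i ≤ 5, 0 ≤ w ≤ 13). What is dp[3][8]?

i\w   0   1   2   3   4   5   6   7   8   9  10  11  12  13
  0   0   0   0   0   0   0   0   0   0   0   0   0   0   0
  1   0   0   0   1   1   1   1   1   1   1   1   1   1   1
  2   0   0   0   1   1   2   2   2   3   3   3   3   3   3
  3   0   0   0   1   1   2   3   3   3   4   4   5   5   5
  4   0   0   0   1   1   8   8   8   9   9  10  11  11  11
  5   0   0  11  11  11  12  12  19  19  19  20  20  21  22

3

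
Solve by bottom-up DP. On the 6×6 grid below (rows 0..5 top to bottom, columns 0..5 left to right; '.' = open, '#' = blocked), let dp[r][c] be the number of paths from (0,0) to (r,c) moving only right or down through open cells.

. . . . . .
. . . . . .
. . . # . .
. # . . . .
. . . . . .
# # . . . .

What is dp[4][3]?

13

r\c   0   1   2   3   4   5
  0   1   1   1   1   1   1
  1   1   2   3   4   5   6
  2   1   3   6   0   5  11
  3   1   0   6   6  11  22
  4   1   1   7  13  24  46
  5   0   0   7  20  44  90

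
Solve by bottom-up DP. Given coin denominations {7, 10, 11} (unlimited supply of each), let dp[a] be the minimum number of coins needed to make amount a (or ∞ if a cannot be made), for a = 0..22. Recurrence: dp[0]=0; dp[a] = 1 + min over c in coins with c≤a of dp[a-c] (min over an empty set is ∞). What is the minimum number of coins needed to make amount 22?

2

 a  0  1  2  3  4  5  6  7  8  9 10 11 12 13 14 15 16 17 18 19 20 21 22
dp  0  -  -  -  -  -  -  1  -  -  1  1  -  -  2  -  -  2  2  -  2  2  2
(- denotes ∞ / unreachable)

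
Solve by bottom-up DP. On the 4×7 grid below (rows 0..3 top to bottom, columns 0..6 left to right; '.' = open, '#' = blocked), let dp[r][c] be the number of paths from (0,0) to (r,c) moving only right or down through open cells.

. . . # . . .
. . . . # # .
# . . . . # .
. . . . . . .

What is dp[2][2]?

5

r\c   0   1   2   3   4   5   6
  0   1   1   1   0   0   0   0
  1   1   2   3   3   0   0   0
  2   0   2   5   8   8   0   0
  3   0   2   7  15  23  23  23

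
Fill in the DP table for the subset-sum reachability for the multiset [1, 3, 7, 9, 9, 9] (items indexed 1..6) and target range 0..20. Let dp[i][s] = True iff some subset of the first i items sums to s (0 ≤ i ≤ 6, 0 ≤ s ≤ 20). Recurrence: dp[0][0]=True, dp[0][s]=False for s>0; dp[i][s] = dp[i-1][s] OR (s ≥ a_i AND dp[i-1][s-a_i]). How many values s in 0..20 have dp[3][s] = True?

i\s   0   1   2   3   4   5   6   7   8   9  10  11  12  13  14  15  16  17  18  19  20
  0   T   F   F   F   F   F   F   F   F   F   F   F   F   F   F   F   F   F   F   F   F
  1   T   T   F   F   F   F   F   F   F   F   F   F   F   F   F   F   F   F   F   F   F
  2   T   T   F   T   T   F   F   F   F   F   F   F   F   F   F   F   F   F   F   F   F
  3   T   T   F   T   T   F   F   T   T   F   T   T   F   F   F   F   F   F   F   F   F
  4   T   T   F   T   T   F   F   T   T   T   T   T   T   T   F   F   T   T   F   T   T
  5   T   T   F   T   T   F   F   T   T   T   T   T   T   T   F   F   T   T   T   T   T
  6   T   T   F   T   T   F   F   T   T   T   T   T   T   T   F   F   T   T   T   T   T

8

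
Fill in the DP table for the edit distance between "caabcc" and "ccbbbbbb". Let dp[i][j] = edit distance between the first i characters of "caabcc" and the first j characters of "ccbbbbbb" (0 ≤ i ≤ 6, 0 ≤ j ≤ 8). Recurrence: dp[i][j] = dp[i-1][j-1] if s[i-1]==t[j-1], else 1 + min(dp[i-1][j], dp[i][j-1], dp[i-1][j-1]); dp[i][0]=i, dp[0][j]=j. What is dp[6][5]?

4

   ''  c  c  b  b  b  b  b  b
''  0  1  2  3  4  5  6  7  8
 c  1  0  1  2  3  4  5  6  7
 a  2  1  1  2  3  4  5  6  7
 a  3  2  2  2  3  4  5  6  7
 b  4  3  3  2  2  3  4  5  6
 c  5  4  3  3  3  3  4  5  6
 c  6  5  4  4  4  4  4  5  6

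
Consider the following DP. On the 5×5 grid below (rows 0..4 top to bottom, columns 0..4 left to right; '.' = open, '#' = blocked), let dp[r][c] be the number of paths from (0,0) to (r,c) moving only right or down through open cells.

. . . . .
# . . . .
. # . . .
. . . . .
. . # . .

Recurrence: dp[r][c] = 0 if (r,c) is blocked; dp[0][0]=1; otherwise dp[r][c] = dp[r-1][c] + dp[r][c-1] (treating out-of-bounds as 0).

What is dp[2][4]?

9

r\c   0   1   2   3   4
  0   1   1   1   1   1
  1   0   1   2   3   4
  2   0   0   2   5   9
  3   0   0   2   7  16
  4   0   0   0   7  23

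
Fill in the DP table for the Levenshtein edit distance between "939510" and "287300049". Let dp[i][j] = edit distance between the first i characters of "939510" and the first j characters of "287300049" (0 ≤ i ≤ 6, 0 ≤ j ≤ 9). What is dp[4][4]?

4

   ''  2  8  7  3  0  0  0  4  9
''  0  1  2  3  4  5  6  7  8  9
 9  1  1  2  3  4  5  6  7  8  8
 3  2  2  2  3  3  4  5  6  7  8
 9  3  3  3  3  4  4  5  6  7  7
 5  4  4  4  4  4  5  5  6  7  8
 1  5  5  5  5  5  5  6  6  7  8
 0  6  6  6  6  6  5  5  6  7  8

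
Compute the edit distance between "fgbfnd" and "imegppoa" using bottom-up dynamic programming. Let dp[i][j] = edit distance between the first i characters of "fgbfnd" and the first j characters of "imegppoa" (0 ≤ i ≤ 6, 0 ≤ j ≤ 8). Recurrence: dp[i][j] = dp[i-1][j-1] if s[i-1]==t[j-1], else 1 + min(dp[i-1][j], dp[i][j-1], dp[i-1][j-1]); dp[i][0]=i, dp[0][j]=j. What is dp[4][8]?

7

   ''  i  m  e  g  p  p  o  a
''  0  1  2  3  4  5  6  7  8
 f  1  1  2  3  4  5  6  7  8
 g  2  2  2  3  3  4  5  6  7
 b  3  3  3  3  4  4  5  6  7
 f  4  4  4  4  4  5  5  6  7
 n  5  5  5  5  5  5  6  6  7
 d  6  6  6  6  6  6  6  7  7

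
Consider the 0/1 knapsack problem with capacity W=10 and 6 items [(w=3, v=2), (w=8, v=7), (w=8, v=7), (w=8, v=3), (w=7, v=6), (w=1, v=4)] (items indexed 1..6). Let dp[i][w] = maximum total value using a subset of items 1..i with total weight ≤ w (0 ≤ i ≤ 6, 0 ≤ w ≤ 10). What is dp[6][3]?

i\w   0   1   2   3   4   5   6   7   8   9  10
  0   0   0   0   0   0   0   0   0   0   0   0
  1   0   0   0   2   2   2   2   2   2   2   2
  2   0   0   0   2   2   2   2   2   7   7   7
  3   0   0   0   2   2   2   2   2   7   7   7
  4   0   0   0   2   2   2   2   2   7   7   7
  5   0   0   0   2   2   2   2   6   7   7   8
  6   0   4   4   4   6   6   6   6  10  11  11

4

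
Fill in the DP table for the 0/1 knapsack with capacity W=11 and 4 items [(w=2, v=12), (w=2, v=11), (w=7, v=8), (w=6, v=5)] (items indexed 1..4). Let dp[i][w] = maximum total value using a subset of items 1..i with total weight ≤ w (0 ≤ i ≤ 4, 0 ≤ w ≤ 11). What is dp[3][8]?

23

i\w   0   1   2   3   4   5   6   7   8   9  10  11
  0   0   0   0   0   0   0   0   0   0   0   0   0
  1   0   0  12  12  12  12  12  12  12  12  12  12
  2   0   0  12  12  23  23  23  23  23  23  23  23
  3   0   0  12  12  23  23  23  23  23  23  23  31
  4   0   0  12  12  23  23  23  23  23  23  28  31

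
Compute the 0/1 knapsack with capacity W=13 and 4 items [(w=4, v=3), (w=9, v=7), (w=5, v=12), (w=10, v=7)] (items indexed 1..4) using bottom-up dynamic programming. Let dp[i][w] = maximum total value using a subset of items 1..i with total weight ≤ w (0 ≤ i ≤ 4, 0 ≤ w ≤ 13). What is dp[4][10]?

i\w   0   1   2   3   4   5   6   7   8   9  10  11  12  13
  0   0   0   0   0   0   0   0   0   0   0   0   0   0   0
  1   0   0   0   0   3   3   3   3   3   3   3   3   3   3
  2   0   0   0   0   3   3   3   3   3   7   7   7   7  10
  3   0   0   0   0   3  12  12  12  12  15  15  15  15  15
  4   0   0   0   0   3  12  12  12  12  15  15  15  15  15

15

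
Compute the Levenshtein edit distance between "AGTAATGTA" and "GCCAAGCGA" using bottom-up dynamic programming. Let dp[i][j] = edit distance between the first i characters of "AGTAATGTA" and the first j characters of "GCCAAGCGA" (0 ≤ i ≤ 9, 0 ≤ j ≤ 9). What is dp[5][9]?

6

   ''  G  C  C  A  A  G  C  G  A
''  0  1  2  3  4  5  6  7  8  9
 A  1  1  2  3  3  4  5  6  7  8
 G  2  1  2  3  4  4  4  5  6  7
 T  3  2  2  3  4  5  5  5  6  7
 A  4  3  3  3  3  4  5  6  6  6
 A  5  4  4  4  3  3  4  5  6  6
 T  6  5  5  5  4  4  4  5  6  7
 G  7  6  6  6  5  5  4  5  5  6
 T  8  7  7  7  6  6  5  5  6  6
 A  9  8  8  8  7  6  6  6  6  6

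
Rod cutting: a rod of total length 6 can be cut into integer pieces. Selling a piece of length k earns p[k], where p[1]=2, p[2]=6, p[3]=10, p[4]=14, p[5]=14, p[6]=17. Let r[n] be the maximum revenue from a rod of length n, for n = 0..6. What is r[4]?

14

   n    0    1    2    3    4    5    6
r[n]    0    2    6   10   14   16   20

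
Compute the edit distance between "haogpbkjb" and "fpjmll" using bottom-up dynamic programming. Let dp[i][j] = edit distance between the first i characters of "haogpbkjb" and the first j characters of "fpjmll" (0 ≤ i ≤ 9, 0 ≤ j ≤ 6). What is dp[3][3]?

   ''  f  p  j  m  l  l
''  0  1  2  3  4  5  6
 h  1  1  2  3  4  5  6
 a  2  2  2  3  4  5  6
 o  3  3  3  3  4  5  6
 g  4  4  4  4  4  5  6
 p  5  5  4  5  5  5  6
 b  6  6  5  5  6  6  6
 k  7  7  6  6  6  7  7
 j  8  8  7  6  7  7  8
 b  9  9  8  7  7  8  8

3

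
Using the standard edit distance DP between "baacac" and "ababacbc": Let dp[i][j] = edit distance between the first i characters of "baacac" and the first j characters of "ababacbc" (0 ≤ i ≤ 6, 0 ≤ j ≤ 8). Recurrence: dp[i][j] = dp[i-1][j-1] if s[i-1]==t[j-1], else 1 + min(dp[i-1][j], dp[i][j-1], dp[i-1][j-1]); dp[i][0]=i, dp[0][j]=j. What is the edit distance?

   ''  a  b  a  b  a  c  b  c
''  0  1  2  3  4  5  6  7  8
 b  1  1  1  2  3  4  5  6  7
 a  2  1  2  1  2  3  4  5  6
 a  3  2  2  2  2  2  3  4  5
 c  4  3  3  3  3  3  2  3  4
 a  5  4  4  3  4  3  3  3  4
 c  6  5  5  4  4  4  3  4  3

3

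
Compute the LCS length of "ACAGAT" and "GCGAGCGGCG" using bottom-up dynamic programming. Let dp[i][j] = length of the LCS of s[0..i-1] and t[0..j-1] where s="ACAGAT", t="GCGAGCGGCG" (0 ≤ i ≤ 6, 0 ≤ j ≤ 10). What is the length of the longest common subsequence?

   ''  G  C  G  A  G  C  G  G  C  G
''  0  0  0  0  0  0  0  0  0  0  0
 A  0  0  0  0  1  1  1  1  1  1  1
 C  0  0  1  1  1  1  2  2  2  2  2
 A  0  0  1  1  2  2  2  2  2  2  2
 G  0  1  1  2  2  3  3  3  3  3  3
 A  0  1  1  2  3  3  3  3  3  3  3
 T  0  1  1  2  3  3  3  3  3  3  3

3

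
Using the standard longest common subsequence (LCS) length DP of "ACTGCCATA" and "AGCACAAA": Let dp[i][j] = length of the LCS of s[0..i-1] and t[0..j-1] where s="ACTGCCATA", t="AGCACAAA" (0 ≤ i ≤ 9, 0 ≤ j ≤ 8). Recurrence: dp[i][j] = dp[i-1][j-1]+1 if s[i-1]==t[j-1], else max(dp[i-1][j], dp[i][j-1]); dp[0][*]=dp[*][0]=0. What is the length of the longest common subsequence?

6

   ''  A  G  C  A  C  A  A  A
''  0  0  0  0  0  0  0  0  0
 A  0  1  1  1  1  1  1  1  1
 C  0  1  1  2  2  2  2  2  2
 T  0  1  1  2  2  2  2  2  2
 G  0  1  2  2  2  2  2  2  2
 C  0  1  2  3  3  3  3  3  3
 C  0  1  2  3  3  4  4  4  4
 A  0  1  2  3  4  4  5  5  5
 T  0  1  2  3  4  4  5  5  5
 A  0  1  2  3  4  4  5  6  6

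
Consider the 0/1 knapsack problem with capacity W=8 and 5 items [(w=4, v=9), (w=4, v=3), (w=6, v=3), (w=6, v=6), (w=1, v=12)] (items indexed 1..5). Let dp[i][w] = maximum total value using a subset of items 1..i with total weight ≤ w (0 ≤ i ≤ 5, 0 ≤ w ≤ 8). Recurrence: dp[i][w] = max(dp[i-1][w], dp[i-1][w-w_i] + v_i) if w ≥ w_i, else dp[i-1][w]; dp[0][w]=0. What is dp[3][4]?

9

i\w   0   1   2   3   4   5   6   7   8
  0   0   0   0   0   0   0   0   0   0
  1   0   0   0   0   9   9   9   9   9
  2   0   0   0   0   9   9   9   9  12
  3   0   0   0   0   9   9   9   9  12
  4   0   0   0   0   9   9   9   9  12
  5   0  12  12  12  12  21  21  21  21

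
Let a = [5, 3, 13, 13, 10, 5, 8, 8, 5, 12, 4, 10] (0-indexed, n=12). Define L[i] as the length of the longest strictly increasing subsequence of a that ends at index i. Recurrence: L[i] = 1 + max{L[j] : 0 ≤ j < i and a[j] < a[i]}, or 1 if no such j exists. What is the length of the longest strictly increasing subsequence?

   i    0    1    2    3    4    5    6    7    8    9   10   11
a[i]    5    3   13   13   10    5    8    8    5   12    4   10
L[i]    1    1    2    2    2    2    3    3    2    4    2    4

4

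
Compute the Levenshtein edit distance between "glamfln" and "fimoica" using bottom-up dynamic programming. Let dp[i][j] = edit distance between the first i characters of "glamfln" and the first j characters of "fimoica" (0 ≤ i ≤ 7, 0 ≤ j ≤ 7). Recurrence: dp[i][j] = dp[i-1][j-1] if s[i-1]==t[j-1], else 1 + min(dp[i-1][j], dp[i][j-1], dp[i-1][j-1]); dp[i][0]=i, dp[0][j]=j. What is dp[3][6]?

   ''  f  i  m  o  i  c  a
''  0  1  2  3  4  5  6  7
 g  1  1  2  3  4  5  6  7
 l  2  2  2  3  4  5  6  7
 a  3  3  3  3  4  5  6  6
 m  4  4  4  3  4  5  6  7
 f  5  4  5  4  4  5  6  7
 l  6  5  5  5  5  5  6  7
 n  7  6  6  6  6  6  6  7

6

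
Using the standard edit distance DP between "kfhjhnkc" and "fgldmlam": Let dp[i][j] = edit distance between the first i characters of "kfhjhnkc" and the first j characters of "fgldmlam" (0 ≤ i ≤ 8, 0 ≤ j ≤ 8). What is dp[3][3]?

   ''  f  g  l  d  m  l  a  m
''  0  1  2  3  4  5  6  7  8
 k  1  1  2  3  4  5  6  7  8
 f  2  1  2  3  4  5  6  7  8
 h  3  2  2  3  4  5  6  7  8
 j  4  3  3  3  4  5  6  7  8
 h  5  4  4  4  4  5  6  7  8
 n  6  5  5  5  5  5  6  7  8
 k  7  6  6  6  6  6  6  7  8
 c  8  7  7  7  7  7  7  7  8

3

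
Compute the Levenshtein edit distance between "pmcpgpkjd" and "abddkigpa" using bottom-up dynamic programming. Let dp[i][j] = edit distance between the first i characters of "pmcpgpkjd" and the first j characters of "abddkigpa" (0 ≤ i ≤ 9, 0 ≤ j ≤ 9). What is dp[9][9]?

   ''  a  b  d  d  k  i  g  p  a
''  0  1  2  3  4  5  6  7  8  9
 p  1  1  2  3  4  5  6  7  7  8
 m  2  2  2  3  4  5  6  7  8  8
 c  3  3  3  3  4  5  6  7  8  9
 p  4  4  4  4  4  5  6  7  7  8
 g  5  5  5  5  5  5  6  6  7  8
 p  6  6  6  6  6  6  6  7  6  7
 k  7  7  7  7  7  6  7  7  7  7
 j  8  8  8  8  8  7  7  8  8  8
 d  9  9  9  8  8  8  8  8  9  9

9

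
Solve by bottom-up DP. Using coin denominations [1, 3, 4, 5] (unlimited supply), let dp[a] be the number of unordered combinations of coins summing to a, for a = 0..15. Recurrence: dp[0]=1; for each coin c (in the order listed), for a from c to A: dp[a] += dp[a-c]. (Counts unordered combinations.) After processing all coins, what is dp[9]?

10

after  coin     0     1     2     3     4     5     6     7     8     9    10    11    12    13    14    15
          1     1     1     1     1     1     1     1     1     1     1     1     1     1     1     1     1
          3     1     1     1     2     2     2     3     3     3     4     4     4     5     5     5     6
          4     1     1     1     2     3     3     4     5     6     7     8     9    11    12    13    15
          5     1     1     1     2     3     4     5     6     8    10    12    14    17    20    23    27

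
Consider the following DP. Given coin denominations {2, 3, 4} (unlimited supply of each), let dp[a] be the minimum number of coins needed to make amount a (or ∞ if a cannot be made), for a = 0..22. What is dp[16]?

4

 a  0  1  2  3  4  5  6  7  8  9 10 11 12 13 14 15 16 17 18 19 20 21 22
dp  0  -  1  1  1  2  2  2  2  3  3  3  3  4  4  4  4  5  5  5  5  6  6
(- denotes ∞ / unreachable)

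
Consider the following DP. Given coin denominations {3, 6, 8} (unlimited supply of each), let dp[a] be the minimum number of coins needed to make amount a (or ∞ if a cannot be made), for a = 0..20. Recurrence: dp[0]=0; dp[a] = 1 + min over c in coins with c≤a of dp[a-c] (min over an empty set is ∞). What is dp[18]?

3

 a  0  1  2  3  4  5  6  7  8  9 10 11 12 13 14 15 16 17 18 19 20
dp  0  -  -  1  -  -  1  -  1  2  -  2  2  -  2  3  2  3  3  3  3
(- denotes ∞ / unreachable)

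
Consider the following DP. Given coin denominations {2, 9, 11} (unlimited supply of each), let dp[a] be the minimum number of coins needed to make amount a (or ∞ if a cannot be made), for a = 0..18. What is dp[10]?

 a  0  1  2  3  4  5  6  7  8  9 10 11 12 13 14 15 16 17 18
dp  0  -  1  -  2  -  3  -  4  1  5  1  6  2  7  3  8  4  2
(- denotes ∞ / unreachable)

5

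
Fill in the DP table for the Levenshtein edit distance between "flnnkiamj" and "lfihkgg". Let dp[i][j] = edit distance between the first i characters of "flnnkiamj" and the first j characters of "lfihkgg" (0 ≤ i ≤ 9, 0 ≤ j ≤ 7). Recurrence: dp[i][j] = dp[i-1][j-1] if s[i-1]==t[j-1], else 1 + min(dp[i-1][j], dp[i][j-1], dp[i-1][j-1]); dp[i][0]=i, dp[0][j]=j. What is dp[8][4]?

   ''  l  f  i  h  k  g  g
''  0  1  2  3  4  5  6  7
 f  1  1  1  2  3  4  5  6
 l  2  1  2  2  3  4  5  6
 n  3  2  2  3  3  4  5  6
 n  4  3  3  3  4  4  5  6
 k  5  4  4  4  4  4  5  6
 i  6  5  5  4  5  5  5  6
 a  7  6  6  5  5  6  6  6
 m  8  7  7  6  6  6  7  7
 j  9  8  8  7  7  7  7  8

6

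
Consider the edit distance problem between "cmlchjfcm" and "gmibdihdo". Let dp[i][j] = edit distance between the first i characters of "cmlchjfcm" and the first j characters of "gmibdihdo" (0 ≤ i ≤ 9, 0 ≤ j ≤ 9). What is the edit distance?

   ''  g  m  i  b  d  i  h  d  o
''  0  1  2  3  4  5  6  7  8  9
 c  1  1  2  3  4  5  6  7  8  9
 m  2  2  1  2  3  4  5  6  7  8
 l  3  3  2  2  3  4  5  6  7  8
 c  4  4  3  3  3  4  5  6  7  8
 h  5  5  4  4  4  4  5  5  6  7
 j  6  6  5  5  5  5  5  6  6  7
 f  7  7  6  6  6  6  6  6  7  7
 c  8  8  7  7  7  7  7  7  7  8
 m  9  9  8  8  8  8  8  8  8  8

8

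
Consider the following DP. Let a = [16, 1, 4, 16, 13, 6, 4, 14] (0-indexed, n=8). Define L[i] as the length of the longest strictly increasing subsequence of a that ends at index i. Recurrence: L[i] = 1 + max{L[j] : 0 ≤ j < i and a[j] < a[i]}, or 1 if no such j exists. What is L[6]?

2

   i    0    1    2    3    4    5    6    7
a[i]   16    1    4   16   13    6    4   14
L[i]    1    1    2    3    3    3    2    4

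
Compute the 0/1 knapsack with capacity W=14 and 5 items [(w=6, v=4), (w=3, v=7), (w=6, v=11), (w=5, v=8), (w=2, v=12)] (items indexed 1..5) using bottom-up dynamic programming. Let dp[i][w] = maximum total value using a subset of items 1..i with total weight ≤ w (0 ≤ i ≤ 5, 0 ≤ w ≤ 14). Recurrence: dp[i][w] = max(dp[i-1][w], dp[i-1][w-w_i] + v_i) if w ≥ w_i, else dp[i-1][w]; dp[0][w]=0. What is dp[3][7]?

i\w   0   1   2   3   4   5   6   7   8   9  10  11  12  13  14
  0   0   0   0   0   0   0   0   0   0   0   0   0   0   0   0
  1   0   0   0   0   0   0   4   4   4   4   4   4   4   4   4
  2   0   0   0   7   7   7   7   7   7  11  11  11  11  11  11
  3   0   0   0   7   7   7  11  11  11  18  18  18  18  18  18
  4   0   0   0   7   7   8  11  11  15  18  18  19  19  19  26
  5   0   0  12  12  12  19  19  20  23  23  27  30  30  31  31

11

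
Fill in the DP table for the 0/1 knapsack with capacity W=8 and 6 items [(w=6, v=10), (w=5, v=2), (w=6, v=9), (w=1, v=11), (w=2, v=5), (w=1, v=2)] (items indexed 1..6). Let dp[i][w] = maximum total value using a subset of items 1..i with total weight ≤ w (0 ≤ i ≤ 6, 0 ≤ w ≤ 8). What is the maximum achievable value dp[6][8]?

23

i\w   0   1   2   3   4   5   6   7   8
  0   0   0   0   0   0   0   0   0   0
  1   0   0   0   0   0   0  10  10  10
  2   0   0   0   0   0   2  10  10  10
  3   0   0   0   0   0   2  10  10  10
  4   0  11  11  11  11  11  13  21  21
  5   0  11  11  16  16  16  16  21  21
  6   0  11  13  16  18  18  18  21  23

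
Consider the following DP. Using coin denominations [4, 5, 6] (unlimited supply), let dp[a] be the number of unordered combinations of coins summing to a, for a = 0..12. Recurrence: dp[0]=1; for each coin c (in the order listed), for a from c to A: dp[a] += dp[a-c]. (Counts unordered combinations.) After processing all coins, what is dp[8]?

after  coin     0     1     2     3     4     5     6     7     8     9    10    11    12
          4     1     0     0     0     1     0     0     0     1     0     0     0     1
          5     1     0     0     0     1     1     0     0     1     1     1     0     1
          6     1     0     0     0     1     1     1     0     1     1     2     1     2

1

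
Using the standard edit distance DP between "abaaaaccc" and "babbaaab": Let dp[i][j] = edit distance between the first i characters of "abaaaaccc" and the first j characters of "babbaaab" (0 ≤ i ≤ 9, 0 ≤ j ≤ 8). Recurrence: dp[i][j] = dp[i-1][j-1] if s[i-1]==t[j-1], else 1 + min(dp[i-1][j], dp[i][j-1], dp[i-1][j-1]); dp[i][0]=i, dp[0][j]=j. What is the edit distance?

   ''  b  a  b  b  a  a  a  b
''  0  1  2  3  4  5  6  7  8
 a  1  1  1  2  3  4  5  6  7
 b  2  1  2  1  2  3  4  5  6
 a  3  2  1  2  2  2  3  4  5
 a  4  3  2  2  3  2  2  3  4
 a  5  4  3  3  3  3  2  2  3
 a  6  5  4  4  4  3  3  2  3
 c  7  6  5  5  5  4  4  3  3
 c  8  7  6  6  6  5  5  4  4
 c  9  8  7  7  7  6  6  5  5

5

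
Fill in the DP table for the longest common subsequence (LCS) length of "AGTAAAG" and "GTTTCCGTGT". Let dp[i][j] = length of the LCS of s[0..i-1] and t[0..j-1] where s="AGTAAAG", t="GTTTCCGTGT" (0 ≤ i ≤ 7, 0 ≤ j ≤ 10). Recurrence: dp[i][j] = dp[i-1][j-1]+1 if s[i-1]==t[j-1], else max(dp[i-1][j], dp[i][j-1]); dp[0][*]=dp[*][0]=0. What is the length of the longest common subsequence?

3

   ''  G  T  T  T  C  C  G  T  G  T
''  0  0  0  0  0  0  0  0  0  0  0
 A  0  0  0  0  0  0  0  0  0  0  0
 G  0  1  1  1  1  1  1  1  1  1  1
 T  0  1  2  2  2  2  2  2  2  2  2
 A  0  1  2  2  2  2  2  2  2  2  2
 A  0  1  2  2  2  2  2  2  2  2  2
 A  0  1  2  2  2  2  2  2  2  2  2
 G  0  1  2  2  2  2  2  3  3  3  3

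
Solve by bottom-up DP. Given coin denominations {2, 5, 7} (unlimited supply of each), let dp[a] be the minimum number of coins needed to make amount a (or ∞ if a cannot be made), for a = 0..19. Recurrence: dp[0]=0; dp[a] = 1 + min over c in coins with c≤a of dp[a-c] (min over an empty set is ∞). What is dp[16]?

3

 a  0  1  2  3  4  5  6  7  8  9 10 11 12 13 14 15 16 17 18 19
dp  0  -  1  -  2  1  3  1  4  2  2  3  2  4  2  3  3  3  4  3
(- denotes ∞ / unreachable)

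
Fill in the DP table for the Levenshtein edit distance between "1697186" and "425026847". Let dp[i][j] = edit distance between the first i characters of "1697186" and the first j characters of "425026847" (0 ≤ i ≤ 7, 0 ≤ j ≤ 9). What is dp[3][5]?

   ''  4  2  5  0  2  6  8  4  7
''  0  1  2  3  4  5  6  7  8  9
 1  1  1  2  3  4  5  6  7  8  9
 6  2  2  2  3  4  5  5  6  7  8
 9  3  3  3  3  4  5  6  6  7  8
 7  4  4  4  4  4  5  6  7  7  7
 1  5  5  5  5  5  5  6  7  8  8
 8  6  6  6  6  6  6  6  6  7  8
 6  7  7  7  7  7  7  6  7  7  8

5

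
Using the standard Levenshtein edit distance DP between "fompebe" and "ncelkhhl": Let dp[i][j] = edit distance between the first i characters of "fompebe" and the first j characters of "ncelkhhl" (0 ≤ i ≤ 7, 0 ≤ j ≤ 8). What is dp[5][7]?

7

   ''  n  c  e  l  k  h  h  l
''  0  1  2  3  4  5  6  7  8
 f  1  1  2  3  4  5  6  7  8
 o  2  2  2  3  4  5  6  7  8
 m  3  3  3  3  4  5  6  7  8
 p  4  4  4  4  4  5  6  7  8
 e  5  5  5  4  5  5  6  7  8
 b  6  6  6  5  5  6  6  7  8
 e  7  7  7  6  6  6  7  7  8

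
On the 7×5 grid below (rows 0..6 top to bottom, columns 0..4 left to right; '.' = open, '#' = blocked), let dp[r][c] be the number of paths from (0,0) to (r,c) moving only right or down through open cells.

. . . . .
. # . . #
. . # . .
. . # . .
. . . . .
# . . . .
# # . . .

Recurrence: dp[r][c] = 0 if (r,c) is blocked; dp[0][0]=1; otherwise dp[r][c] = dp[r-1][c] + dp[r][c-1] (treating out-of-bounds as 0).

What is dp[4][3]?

r\c   0   1   2   3   4
  0   1   1   1   1   1
  1   1   0   1   2   0
  2   1   1   0   2   2
  3   1   2   0   2   4
  4   1   3   3   5   9
  5   0   3   6  11  20
  6   0   0   6  17  37

5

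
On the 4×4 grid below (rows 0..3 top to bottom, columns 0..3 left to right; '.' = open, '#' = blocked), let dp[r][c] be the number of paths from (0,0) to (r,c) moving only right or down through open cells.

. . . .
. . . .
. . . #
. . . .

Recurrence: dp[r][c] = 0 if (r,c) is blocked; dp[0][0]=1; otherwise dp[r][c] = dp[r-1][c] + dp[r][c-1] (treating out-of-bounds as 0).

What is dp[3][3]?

r\c   0   1   2   3
  0   1   1   1   1
  1   1   2   3   4
  2   1   3   6   0
  3   1   4  10  10

10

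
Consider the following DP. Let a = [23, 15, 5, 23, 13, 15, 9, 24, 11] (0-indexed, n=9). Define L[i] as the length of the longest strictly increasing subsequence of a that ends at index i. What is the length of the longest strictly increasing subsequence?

4

   i    0    1    2    3    4    5    6    7    8
a[i]   23   15    5   23   13   15    9   24   11
L[i]    1    1    1    2    2    3    2    4    3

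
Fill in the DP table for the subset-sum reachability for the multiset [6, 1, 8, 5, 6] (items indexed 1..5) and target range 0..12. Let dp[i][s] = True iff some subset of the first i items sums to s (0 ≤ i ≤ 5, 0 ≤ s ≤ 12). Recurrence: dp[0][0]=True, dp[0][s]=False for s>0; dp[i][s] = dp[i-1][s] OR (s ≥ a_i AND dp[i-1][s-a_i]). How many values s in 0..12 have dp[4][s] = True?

9

i\s   0   1   2   3   4   5   6   7   8   9  10  11  12
  0   T   F   F   F   F   F   F   F   F   F   F   F   F
  1   T   F   F   F   F   F   T   F   F   F   F   F   F
  2   T   T   F   F   F   F   T   T   F   F   F   F   F
  3   T   T   F   F   F   F   T   T   T   T   F   F   F
  4   T   T   F   F   F   T   T   T   T   T   F   T   T
  5   T   T   F   F   F   T   T   T   T   T   F   T   T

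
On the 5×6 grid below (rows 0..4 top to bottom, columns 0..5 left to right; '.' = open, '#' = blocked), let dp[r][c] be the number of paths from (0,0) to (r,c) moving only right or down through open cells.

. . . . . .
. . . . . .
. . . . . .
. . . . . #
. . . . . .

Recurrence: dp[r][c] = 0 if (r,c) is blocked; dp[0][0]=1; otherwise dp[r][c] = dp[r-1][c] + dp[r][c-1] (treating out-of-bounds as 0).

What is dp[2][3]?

10

r\c   0   1   2   3   4   5
  0   1   1   1   1   1   1
  1   1   2   3   4   5   6
  2   1   3   6  10  15  21
  3   1   4  10  20  35   0
  4   1   5  15  35  70  70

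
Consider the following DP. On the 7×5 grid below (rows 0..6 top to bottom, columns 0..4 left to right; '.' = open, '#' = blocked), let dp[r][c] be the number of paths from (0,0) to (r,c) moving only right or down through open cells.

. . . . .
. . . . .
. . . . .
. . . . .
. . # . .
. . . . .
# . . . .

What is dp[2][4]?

r\c   0   1   2   3   4
  0   1   1   1   1   1
  1   1   2   3   4   5
  2   1   3   6  10  15
  3   1   4  10  20  35
  4   1   5   0  20  55
  5   1   6   6  26  81
  6   0   6  12  38 119

15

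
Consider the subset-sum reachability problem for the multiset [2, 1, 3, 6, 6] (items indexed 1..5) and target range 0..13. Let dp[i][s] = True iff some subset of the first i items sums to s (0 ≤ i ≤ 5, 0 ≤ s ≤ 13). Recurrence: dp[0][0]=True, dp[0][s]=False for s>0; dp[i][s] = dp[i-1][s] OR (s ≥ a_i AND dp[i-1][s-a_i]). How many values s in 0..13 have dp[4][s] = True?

i\s   0   1   2   3   4   5   6   7   8   9  10  11  12  13
  0   T   F   F   F   F   F   F   F   F   F   F   F   F   F
  1   T   F   T   F   F   F   F   F   F   F   F   F   F   F
  2   T   T   T   T   F   F   F   F   F   F   F   F   F   F
  3   T   T   T   T   T   T   T   F   F   F   F   F   F   F
  4   T   T   T   T   T   T   T   T   T   T   T   T   T   F
  5   T   T   T   T   T   T   T   T   T   T   T   T   T   T

13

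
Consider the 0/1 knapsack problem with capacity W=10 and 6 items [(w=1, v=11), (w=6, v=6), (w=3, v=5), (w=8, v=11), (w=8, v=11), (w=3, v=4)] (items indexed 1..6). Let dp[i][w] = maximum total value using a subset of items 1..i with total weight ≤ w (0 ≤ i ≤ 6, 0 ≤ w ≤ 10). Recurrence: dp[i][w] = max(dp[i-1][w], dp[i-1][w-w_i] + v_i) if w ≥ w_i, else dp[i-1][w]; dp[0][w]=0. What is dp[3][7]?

17

i\w   0   1   2   3   4   5   6   7   8   9  10
  0   0   0   0   0   0   0   0   0   0   0   0
  1   0  11  11  11  11  11  11  11  11  11  11
  2   0  11  11  11  11  11  11  17  17  17  17
  3   0  11  11  11  16  16  16  17  17  17  22
  4   0  11  11  11  16  16  16  17  17  22  22
  5   0  11  11  11  16  16  16  17  17  22  22
  6   0  11  11  11  16  16  16  20  20  22  22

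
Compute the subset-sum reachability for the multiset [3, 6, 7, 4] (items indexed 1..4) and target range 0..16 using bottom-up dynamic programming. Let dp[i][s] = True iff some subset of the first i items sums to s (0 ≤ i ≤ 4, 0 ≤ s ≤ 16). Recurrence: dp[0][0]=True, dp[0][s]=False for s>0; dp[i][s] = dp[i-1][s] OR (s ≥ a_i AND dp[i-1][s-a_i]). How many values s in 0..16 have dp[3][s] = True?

i\s   0   1   2   3   4   5   6   7   8   9  10  11  12  13  14  15  16
  0   T   F   F   F   F   F   F   F   F   F   F   F   F   F   F   F   F
  1   T   F   F   T   F   F   F   F   F   F   F   F   F   F   F   F   F
  2   T   F   F   T   F   F   T   F   F   T   F   F   F   F   F   F   F
  3   T   F   F   T   F   F   T   T   F   T   T   F   F   T   F   F   T
  4   T   F   F   T   T   F   T   T   F   T   T   T   F   T   T   F   T

8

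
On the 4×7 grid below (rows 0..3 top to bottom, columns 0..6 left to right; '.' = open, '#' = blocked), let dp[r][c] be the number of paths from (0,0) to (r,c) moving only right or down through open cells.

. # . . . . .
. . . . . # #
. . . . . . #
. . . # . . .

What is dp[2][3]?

4

r\c   0   1   2   3   4   5   6
  0   1   0   0   0   0   0   0
  1   1   1   1   1   1   0   0
  2   1   2   3   4   5   5   0
  3   1   3   6   0   5  10  10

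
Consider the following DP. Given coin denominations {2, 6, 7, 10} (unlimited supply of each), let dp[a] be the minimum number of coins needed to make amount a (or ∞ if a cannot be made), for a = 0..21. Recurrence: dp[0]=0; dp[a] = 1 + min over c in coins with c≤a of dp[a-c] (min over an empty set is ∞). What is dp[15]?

 a  0  1  2  3  4  5  6  7  8  9 10 11 12 13 14 15 16 17 18 19 20 21
dp  0  -  1  -  2  -  1  1  2  2  1  3  2  2  2  3  2  2  3  3  2  3
(- denotes ∞ / unreachable)

3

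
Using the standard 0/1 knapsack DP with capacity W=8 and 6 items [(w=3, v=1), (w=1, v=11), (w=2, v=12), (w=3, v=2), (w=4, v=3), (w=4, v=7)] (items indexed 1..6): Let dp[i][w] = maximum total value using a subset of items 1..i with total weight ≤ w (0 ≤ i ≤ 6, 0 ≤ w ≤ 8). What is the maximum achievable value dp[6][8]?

30

i\w   0   1   2   3   4   5   6   7   8
  0   0   0   0   0   0   0   0   0   0
  1   0   0   0   1   1   1   1   1   1
  2   0  11  11  11  12  12  12  12  12
  3   0  11  12  23  23  23  24  24  24
  4   0  11  12  23  23  23  25  25  25
  5   0  11  12  23  23  23  25  26  26
  6   0  11  12  23  23  23  25  30  30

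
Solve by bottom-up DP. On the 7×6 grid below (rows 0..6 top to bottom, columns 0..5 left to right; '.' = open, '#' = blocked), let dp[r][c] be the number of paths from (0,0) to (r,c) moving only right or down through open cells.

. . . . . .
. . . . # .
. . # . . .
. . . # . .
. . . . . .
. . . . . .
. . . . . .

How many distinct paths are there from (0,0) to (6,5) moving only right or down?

142

r\c   0   1   2   3   4   5
  0   1   1   1   1   1   1
  1   1   2   3   4   0   1
  2   1   3   0   4   4   5
  3   1   4   4   0   4   9
  4   1   5   9   9  13  22
  5   1   6  15  24  37  59
  6   1   7  22  46  83 142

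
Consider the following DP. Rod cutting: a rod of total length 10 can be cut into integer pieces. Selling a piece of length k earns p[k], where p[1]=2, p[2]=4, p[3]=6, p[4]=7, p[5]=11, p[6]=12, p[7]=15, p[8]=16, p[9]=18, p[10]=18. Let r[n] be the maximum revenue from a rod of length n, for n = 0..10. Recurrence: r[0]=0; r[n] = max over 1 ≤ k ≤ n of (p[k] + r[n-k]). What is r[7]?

15

   n    0    1    2    3    4    5    6    7    8    9   10
r[n]    0    2    4    6    8   11   13   15   17   19   22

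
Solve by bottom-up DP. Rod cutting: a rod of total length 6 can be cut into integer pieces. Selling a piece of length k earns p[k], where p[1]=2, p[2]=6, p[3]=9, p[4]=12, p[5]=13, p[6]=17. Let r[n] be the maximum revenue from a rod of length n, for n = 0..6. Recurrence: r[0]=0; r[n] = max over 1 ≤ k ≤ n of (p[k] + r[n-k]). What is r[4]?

   n    0    1    2    3    4    5    6
r[n]    0    2    6    9   12   15   18

12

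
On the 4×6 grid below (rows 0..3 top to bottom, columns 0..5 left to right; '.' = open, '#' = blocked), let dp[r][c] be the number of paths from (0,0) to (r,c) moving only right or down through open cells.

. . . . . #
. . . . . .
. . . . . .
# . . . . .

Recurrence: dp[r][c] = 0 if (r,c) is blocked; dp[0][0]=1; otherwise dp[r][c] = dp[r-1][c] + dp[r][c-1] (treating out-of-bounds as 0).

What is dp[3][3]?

r\c   0   1   2   3   4   5
  0   1   1   1   1   1   0
  1   1   2   3   4   5   5
  2   1   3   6  10  15  20
  3   0   3   9  19  34  54

19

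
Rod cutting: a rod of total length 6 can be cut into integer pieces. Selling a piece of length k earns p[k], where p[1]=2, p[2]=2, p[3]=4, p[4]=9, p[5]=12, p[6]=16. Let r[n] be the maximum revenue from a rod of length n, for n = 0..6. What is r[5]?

12

   n    0    1    2    3    4    5    6
r[n]    0    2    4    6    9   12   16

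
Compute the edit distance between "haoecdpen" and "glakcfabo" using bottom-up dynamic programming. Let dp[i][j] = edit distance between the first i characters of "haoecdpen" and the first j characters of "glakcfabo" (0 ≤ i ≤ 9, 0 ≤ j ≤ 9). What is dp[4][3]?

   ''  g  l  a  k  c  f  a  b  o
''  0  1  2  3  4  5  6  7  8  9
 h  1  1  2  3  4  5  6  7  8  9
 a  2  2  2  2  3  4  5  6  7  8
 o  3  3  3  3  3  4  5  6  7  7
 e  4  4  4  4  4  4  5  6  7  8
 c  5  5  5  5  5  4  5  6  7  8
 d  6  6  6  6  6  5  5  6  7  8
 p  7  7  7  7  7  6  6  6  7  8
 e  8  8  8  8  8  7  7  7  7  8
 n  9  9  9  9  9  8  8  8  8  8

4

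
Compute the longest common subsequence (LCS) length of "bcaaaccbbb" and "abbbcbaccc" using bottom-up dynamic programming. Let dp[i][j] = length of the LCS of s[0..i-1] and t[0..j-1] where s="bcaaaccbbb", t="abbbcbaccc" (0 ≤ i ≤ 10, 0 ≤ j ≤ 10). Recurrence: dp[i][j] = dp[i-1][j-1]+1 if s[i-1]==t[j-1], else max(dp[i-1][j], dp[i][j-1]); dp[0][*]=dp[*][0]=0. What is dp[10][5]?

4

   ''  a  b  b  b  c  b  a  c  c  c
''  0  0  0  0  0  0  0  0  0  0  0
 b  0  0  1  1  1  1  1  1  1  1  1
 c  0  0  1  1  1  2  2  2  2  2  2
 a  0  1  1  1  1  2  2  3  3  3  3
 a  0  1  1  1  1  2  2  3  3  3  3
 a  0  1  1  1  1  2  2  3  3  3  3
 c  0  1  1  1  1  2  2  3  4  4  4
 c  0  1  1  1  1  2  2  3  4  5  5
 b  0  1  2  2  2  2  3  3  4  5  5
 b  0  1  2  3  3  3  3  3  4  5  5
 b  0  1  2  3  4  4  4  4  4  5  5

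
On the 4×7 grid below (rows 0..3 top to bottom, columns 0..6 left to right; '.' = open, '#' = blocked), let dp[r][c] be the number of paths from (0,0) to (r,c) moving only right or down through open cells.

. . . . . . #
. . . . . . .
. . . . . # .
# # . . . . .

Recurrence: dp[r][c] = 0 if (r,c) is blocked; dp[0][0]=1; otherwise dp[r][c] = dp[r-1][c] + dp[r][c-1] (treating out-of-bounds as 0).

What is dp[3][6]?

r\c   0   1   2   3   4   5   6
  0   1   1   1   1   1   1   0
  1   1   2   3   4   5   6   6
  2   1   3   6  10  15   0   6
  3   0   0   6  16  31  31  37

37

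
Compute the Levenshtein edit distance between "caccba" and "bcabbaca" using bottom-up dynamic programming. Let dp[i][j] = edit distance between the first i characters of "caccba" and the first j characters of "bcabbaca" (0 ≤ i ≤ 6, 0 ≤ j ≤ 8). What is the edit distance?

5

   ''  b  c  a  b  b  a  c  a
''  0  1  2  3  4  5  6  7  8
 c  1  1  1  2  3  4  5  6  7
 a  2  2  2  1  2  3  4  5  6
 c  3  3  2  2  2  3  4  4  5
 c  4  4  3  3  3  3  4  4  5
 b  5  4  4  4  3  3  4  5  5
 a  6  5  5  4  4  4  3  4  5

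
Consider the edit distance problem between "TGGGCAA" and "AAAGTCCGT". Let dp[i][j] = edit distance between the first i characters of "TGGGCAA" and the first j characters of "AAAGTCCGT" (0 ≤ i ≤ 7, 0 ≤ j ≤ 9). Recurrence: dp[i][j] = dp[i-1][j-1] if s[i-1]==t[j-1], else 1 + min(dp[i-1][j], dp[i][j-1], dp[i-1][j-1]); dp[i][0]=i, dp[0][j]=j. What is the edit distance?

   ''  A  A  A  G  T  C  C  G  T
''  0  1  2  3  4  5  6  7  8  9
 T  1  1  2  3  4  4  5  6  7  8
 G  2  2  2  3  3  4  5  6  6  7
 G  3  3  3  3  3  4  5  6  6  7
 G  4  4  4  4  3  4  5  6  6  7
 C  5  5  5  5  4  4  4  5  6  7
 A  6  5  5  5  5  5  5  5  6  7
 A  7  6  5  5  6  6  6  6  6  7

7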